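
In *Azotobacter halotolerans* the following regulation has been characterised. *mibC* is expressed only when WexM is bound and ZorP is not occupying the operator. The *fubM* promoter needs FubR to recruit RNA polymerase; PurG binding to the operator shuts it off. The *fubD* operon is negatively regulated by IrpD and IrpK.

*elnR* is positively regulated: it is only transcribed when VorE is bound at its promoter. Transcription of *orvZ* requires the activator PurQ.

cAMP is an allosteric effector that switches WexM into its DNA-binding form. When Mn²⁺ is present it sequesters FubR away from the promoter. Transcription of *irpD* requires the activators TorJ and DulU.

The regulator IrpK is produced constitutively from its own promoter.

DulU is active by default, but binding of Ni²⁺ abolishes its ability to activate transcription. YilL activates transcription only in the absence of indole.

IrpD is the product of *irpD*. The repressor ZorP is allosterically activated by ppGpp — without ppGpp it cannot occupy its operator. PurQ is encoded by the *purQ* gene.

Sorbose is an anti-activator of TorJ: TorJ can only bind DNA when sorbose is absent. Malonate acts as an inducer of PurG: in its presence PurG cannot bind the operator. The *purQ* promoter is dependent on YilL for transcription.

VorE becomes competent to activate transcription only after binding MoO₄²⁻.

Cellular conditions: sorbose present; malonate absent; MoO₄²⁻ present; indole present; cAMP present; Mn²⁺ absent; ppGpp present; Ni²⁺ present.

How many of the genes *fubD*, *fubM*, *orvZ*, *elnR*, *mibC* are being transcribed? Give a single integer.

Sorbose is present, so TorJ is inactive.
Ni²⁺ is present, so DulU is inactive.
Required activator TorJ is absent, so *irpD* is not transcribed.
So IrpD is not produced.
IrpK is produced constitutively and is active.
With repressor IrpK bound, *fubD* is not transcribed.
→ *fubD* is OFF.
Mn²⁺ is absent, so FubR is active.
Malonate is absent, so PurG is active.
With repressor PurG bound, *fubM* is not transcribed.
→ *fubM* is OFF.
Indole is present, so YilL is inactive.
Required activator YilL is absent, so *purQ* is not transcribed.
So PurQ is not produced.
Required activator PurQ is absent, so *orvZ* is not transcribed.
→ *orvZ* is OFF.
MoO₄²⁻ is present, so VorE is active.
No repressor is bound and VorE is active, so *elnR* is transcribed.
→ *elnR* is ON.
cAMP is present, so WexM is active.
ppGpp is present, so ZorP is active.
With repressor ZorP bound, *mibC* is not transcribed.
→ *mibC* is OFF.
1 of the 5 genes is transcribed.

1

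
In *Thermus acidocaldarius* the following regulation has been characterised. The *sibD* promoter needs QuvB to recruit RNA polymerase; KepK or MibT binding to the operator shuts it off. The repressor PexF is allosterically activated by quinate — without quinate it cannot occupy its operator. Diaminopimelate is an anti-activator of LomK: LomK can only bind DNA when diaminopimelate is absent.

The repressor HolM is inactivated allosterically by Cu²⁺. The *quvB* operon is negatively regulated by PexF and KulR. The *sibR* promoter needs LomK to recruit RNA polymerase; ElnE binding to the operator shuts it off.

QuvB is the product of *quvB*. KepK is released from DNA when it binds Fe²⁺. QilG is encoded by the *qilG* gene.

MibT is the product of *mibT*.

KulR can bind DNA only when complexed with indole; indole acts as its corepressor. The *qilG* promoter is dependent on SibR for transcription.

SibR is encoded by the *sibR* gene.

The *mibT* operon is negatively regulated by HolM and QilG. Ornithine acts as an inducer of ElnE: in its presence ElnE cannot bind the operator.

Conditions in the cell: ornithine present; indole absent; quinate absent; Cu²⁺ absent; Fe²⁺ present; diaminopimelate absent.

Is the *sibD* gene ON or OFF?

Fe²⁺ is present, so KepK is inactive.
Cu²⁺ is absent, so HolM is active.
Ornithine is present, so ElnE is inactive.
Diaminopimelate is absent, so LomK is active.
No repressor is bound and LomK is active, so *sibR* is transcribed.
So SibR is produced and active.
No repressor is bound and SibR is active, so *qilG* is transcribed.
So QilG is produced and active.
With repressor HolM bound, *mibT* is not transcribed.
So MibT is not produced.
Quinate is absent, so PexF is inactive.
Indole is absent, so KulR is inactive.
With no repressor bound, *quvB* is transcribed.
So QuvB is produced and active.
No repressor is bound and QuvB is active, so *sibD* is transcribed.

ON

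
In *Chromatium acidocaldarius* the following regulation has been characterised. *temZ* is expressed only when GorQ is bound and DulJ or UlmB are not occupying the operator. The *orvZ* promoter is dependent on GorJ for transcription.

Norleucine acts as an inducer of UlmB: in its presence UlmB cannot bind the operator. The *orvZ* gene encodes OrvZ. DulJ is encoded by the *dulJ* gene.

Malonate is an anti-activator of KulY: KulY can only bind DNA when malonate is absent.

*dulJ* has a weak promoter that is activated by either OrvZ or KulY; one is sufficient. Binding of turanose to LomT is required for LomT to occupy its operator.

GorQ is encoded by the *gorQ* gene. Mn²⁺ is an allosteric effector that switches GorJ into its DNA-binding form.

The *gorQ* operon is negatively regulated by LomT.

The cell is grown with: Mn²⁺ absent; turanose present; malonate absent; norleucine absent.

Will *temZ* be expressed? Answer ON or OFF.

Mn²⁺ is absent, so GorJ is inactive.
Required activator GorJ is absent, so *orvZ* is not transcribed.
So OrvZ is not produced.
Malonate is absent, so KulY is active.
Activator KulY is present, so *dulJ* is transcribed.
So DulJ is produced and active.
Norleucine is absent, so UlmB is active.
Turanose is present, so LomT is active.
With repressor LomT bound, *gorQ* is not transcribed.
So GorQ is not produced.
With repressor DulJ bound, *temZ* is not transcribed.

OFF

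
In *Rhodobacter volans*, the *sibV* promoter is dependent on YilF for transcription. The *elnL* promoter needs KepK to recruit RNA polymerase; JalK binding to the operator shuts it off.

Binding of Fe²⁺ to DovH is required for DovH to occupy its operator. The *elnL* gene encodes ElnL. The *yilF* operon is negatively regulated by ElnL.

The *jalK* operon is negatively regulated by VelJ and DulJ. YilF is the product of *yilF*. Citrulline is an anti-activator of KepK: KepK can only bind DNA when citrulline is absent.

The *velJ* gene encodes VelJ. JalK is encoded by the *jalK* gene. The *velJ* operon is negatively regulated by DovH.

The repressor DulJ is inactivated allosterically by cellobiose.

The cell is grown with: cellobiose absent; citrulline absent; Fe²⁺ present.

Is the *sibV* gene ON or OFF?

Fe²⁺ is present, so DovH is active.
With repressor DovH bound, *velJ* is not transcribed.
So VelJ is not produced.
Cellobiose is absent, so DulJ is active.
With repressor DulJ bound, *jalK* is not transcribed.
So JalK is not produced.
Citrulline is absent, so KepK is active.
No repressor is bound and KepK is active, so *elnL* is transcribed.
So ElnL is produced and active.
With repressor ElnL bound, *yilF* is not transcribed.
So YilF is not produced.
Required activator YilF is absent, so *sibV* is not transcribed.

OFF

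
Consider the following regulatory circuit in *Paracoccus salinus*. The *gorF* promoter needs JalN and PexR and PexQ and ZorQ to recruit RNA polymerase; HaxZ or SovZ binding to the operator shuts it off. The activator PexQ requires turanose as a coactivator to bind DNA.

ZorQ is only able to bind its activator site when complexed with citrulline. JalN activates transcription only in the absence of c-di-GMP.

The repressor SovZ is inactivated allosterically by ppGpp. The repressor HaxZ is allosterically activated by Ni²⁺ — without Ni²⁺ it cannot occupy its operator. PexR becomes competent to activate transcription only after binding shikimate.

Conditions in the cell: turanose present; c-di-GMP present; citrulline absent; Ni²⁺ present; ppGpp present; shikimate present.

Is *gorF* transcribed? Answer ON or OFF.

c-di-GMP is present, so JalN is inactive.
Shikimate is present, so PexR is active.
Ni²⁺ is present, so HaxZ is active.
Turanose is present, so PexQ is active.
Citrulline is absent, so ZorQ is inactive.
ppGpp is present, so SovZ is inactive.
With repressor HaxZ bound, *gorF* is not transcribed.

OFF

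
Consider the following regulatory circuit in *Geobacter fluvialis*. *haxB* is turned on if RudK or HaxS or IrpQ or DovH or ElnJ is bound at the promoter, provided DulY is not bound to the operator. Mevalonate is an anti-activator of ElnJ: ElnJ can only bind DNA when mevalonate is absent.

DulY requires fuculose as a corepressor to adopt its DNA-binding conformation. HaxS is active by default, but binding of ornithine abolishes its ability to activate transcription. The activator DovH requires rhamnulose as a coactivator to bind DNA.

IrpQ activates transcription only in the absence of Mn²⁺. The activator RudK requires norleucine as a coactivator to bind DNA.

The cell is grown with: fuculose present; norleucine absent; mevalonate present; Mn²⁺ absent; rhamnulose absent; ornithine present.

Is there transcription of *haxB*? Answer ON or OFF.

Norleucine is absent, so RudK is inactive.
Ornithine is present, so HaxS is inactive.
Mn²⁺ is absent, so IrpQ is active.
Rhamnulose is absent, so DovH is inactive.
Mevalonate is present, so ElnJ is inactive.
Fuculose is present, so DulY is active.
With repressor DulY bound, *haxB* is not transcribed.

OFF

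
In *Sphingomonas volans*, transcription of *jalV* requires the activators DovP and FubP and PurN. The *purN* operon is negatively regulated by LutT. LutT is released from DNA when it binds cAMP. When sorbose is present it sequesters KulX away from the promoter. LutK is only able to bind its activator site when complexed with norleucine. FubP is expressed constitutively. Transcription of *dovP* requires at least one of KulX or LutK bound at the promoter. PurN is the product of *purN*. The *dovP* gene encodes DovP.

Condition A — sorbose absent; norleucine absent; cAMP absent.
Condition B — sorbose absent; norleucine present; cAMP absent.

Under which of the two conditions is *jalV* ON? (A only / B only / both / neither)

Condition A:
Sorbose is absent, so KulX is active.
Norleucine is absent, so LutK is inactive.
Activator KulX is present, so *dovP* is transcribed.
So DovP is produced and active.
FubP is produced constitutively and is active.
cAMP is absent, so LutT is active.
With repressor LutT bound, *purN* is not transcribed.
So PurN is not produced.
Required activator PurN is absent, so *jalV* is not transcribed.
→ *jalV* is OFF in A.
Condition B:
Sorbose is absent, so KulX is active.
Norleucine is present, so LutK is active.
Activator KulX is present, so *dovP* is transcribed.
So DovP is produced and active.
FubP is produced constitutively and is active.
cAMP is absent, so LutT is active.
With repressor LutT bound, *purN* is not transcribed.
So PurN is not produced.
Required activator PurN is absent, so *jalV* is not transcribed.
→ *jalV* is OFF in B.

neither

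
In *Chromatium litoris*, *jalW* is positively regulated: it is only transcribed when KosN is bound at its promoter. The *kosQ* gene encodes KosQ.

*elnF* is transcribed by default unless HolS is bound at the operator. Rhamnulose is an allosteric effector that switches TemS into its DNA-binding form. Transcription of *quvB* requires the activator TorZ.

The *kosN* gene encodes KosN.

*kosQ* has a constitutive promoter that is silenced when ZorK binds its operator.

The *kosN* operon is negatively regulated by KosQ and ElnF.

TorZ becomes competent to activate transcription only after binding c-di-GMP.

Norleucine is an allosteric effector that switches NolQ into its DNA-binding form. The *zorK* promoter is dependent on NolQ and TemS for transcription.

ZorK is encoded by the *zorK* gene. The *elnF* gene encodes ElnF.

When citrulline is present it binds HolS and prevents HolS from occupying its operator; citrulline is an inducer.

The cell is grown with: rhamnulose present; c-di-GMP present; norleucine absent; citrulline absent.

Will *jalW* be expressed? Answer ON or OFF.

OFF

Norleucine is absent, so NolQ is inactive.
Rhamnulose is present, so TemS is active.
Required activator NolQ is absent, so *zorK* is not transcribed.
So ZorK is not produced.
With no repressor bound, *kosQ* is transcribed.
So KosQ is produced and active.
Citrulline is absent, so HolS is active.
With repressor HolS bound, *elnF* is not transcribed.
So ElnF is not produced.
With repressor KosQ bound, *kosN* is not transcribed.
So KosN is not produced.
Required activator KosN is absent, so *jalW* is not transcribed.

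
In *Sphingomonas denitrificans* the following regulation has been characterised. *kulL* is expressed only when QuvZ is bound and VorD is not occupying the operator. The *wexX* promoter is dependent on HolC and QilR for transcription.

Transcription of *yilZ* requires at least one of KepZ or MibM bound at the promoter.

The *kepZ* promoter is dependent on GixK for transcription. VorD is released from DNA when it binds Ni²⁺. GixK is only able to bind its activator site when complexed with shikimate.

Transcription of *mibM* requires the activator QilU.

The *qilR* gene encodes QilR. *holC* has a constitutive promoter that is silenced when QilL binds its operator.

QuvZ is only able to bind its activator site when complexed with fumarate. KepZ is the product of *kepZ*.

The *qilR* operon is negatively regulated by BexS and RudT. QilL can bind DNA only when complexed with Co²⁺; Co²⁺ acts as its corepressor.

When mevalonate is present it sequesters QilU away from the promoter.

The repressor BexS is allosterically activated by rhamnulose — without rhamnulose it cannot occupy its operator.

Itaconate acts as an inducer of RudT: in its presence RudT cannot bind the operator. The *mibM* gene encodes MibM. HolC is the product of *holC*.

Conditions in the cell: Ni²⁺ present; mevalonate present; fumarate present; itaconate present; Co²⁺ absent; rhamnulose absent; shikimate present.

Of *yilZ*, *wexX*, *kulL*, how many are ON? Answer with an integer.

Shikimate is present, so GixK is active.
No repressor is bound and GixK is active, so *kepZ* is transcribed.
So KepZ is produced and active.
Mevalonate is present, so QilU is inactive.
Required activator QilU is absent, so *mibM* is not transcribed.
So MibM is not produced.
Activator KepZ is present, so *yilZ* is transcribed.
→ *yilZ* is ON.
Co²⁺ is absent, so QilL is inactive.
With no repressor bound, *holC* is transcribed.
So HolC is produced and active.
Rhamnulose is absent, so BexS is inactive.
Itaconate is present, so RudT is inactive.
With no repressor bound, *qilR* is transcribed.
So QilR is produced and active.
No repressor is bound and HolC and QilR are active, so *wexX* is transcribed.
→ *wexX* is ON.
Fumarate is present, so QuvZ is active.
Ni²⁺ is present, so VorD is inactive.
No repressor is bound and QuvZ is active, so *kulL* is transcribed.
→ *kulL* is ON.
3 of the 3 genes are transcribed.

3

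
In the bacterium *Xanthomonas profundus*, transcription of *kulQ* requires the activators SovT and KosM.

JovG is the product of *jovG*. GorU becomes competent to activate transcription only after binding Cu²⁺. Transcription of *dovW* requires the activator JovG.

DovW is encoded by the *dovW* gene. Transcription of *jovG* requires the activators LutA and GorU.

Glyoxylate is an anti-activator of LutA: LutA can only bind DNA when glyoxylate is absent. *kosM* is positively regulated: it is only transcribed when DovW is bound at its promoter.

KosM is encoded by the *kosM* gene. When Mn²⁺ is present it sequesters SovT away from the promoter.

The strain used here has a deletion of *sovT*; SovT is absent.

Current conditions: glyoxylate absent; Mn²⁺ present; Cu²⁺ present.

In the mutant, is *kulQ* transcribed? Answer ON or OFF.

SovT is non-functional in this strain, so it has no effect.
Glyoxylate is absent, so LutA is active.
Cu²⁺ is present, so GorU is active.
No repressor is bound and LutA and GorU are active, so *jovG* is transcribed.
So JovG is produced and active.
No repressor is bound and JovG is active, so *dovW* is transcribed.
So DovW is produced and active.
No repressor is bound and DovW is active, so *kosM* is transcribed.
So KosM is produced and active.
Required activator SovT is absent, so *kulQ* is not transcribed.

OFF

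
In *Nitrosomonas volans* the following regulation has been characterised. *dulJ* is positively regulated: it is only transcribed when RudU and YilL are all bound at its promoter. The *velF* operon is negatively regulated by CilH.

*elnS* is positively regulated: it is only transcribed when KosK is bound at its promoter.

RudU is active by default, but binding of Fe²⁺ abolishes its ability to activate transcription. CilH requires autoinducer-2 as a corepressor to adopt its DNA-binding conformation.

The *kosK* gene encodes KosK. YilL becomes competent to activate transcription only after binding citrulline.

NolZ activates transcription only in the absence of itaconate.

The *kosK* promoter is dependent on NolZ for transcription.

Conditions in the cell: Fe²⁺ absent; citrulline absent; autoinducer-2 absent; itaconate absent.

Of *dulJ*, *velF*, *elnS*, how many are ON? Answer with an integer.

Fe²⁺ is absent, so RudU is active.
Citrulline is absent, so YilL is inactive.
Required activator YilL is absent, so *dulJ* is not transcribed.
→ *dulJ* is OFF.
Autoinducer-2 is absent, so CilH is inactive.
With no repressor bound, *velF* is transcribed.
→ *velF* is ON.
Itaconate is absent, so NolZ is active.
No repressor is bound and NolZ is active, so *kosK* is transcribed.
So KosK is produced and active.
No repressor is bound and KosK is active, so *elnS* is transcribed.
→ *elnS* is ON.
2 of the 3 genes are transcribed.

2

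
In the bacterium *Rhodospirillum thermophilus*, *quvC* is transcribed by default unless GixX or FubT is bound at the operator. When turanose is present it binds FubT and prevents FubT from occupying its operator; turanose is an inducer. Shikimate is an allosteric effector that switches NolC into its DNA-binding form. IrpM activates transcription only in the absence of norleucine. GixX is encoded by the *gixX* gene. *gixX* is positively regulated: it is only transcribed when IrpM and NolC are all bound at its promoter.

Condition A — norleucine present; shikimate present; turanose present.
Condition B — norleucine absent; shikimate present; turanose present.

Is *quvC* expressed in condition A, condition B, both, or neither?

Condition A:
Norleucine is present, so IrpM is inactive.
Shikimate is present, so NolC is active.
Required activator IrpM is absent, so *gixX* is not transcribed.
So GixX is not produced.
Turanose is present, so FubT is inactive.
With no repressor bound, *quvC* is transcribed.
→ *quvC* is ON in A.
Condition B:
Norleucine is absent, so IrpM is active.
Shikimate is present, so NolC is active.
No repressor is bound and IrpM and NolC are active, so *gixX* is transcribed.
So GixX is produced and active.
Turanose is present, so FubT is inactive.
With repressor GixX bound, *quvC* is not transcribed.
→ *quvC* is OFF in B.

A only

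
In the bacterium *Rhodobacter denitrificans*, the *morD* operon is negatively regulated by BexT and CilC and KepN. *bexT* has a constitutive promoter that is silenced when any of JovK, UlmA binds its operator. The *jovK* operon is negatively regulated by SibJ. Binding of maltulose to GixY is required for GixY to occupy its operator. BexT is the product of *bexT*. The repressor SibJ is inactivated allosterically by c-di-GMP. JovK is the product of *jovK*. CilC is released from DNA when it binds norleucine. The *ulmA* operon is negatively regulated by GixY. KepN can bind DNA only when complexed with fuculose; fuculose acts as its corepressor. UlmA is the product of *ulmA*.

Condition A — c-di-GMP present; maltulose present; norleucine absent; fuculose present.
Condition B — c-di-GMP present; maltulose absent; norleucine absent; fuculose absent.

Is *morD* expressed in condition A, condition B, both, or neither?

neither

Condition A:
c-di-GMP is present, so SibJ is inactive.
With no repressor bound, *jovK* is transcribed.
So JovK is produced and active.
Maltulose is present, so GixY is active.
With repressor GixY bound, *ulmA* is not transcribed.
So UlmA is not produced.
With repressor JovK bound, *bexT* is not transcribed.
So BexT is not produced.
Norleucine is absent, so CilC is active.
Fuculose is present, so KepN is active.
With repressor CilC bound, *morD* is not transcribed.
→ *morD* is OFF in A.
Condition B:
c-di-GMP is present, so SibJ is inactive.
With no repressor bound, *jovK* is transcribed.
So JovK is produced and active.
Maltulose is absent, so GixY is inactive.
With no repressor bound, *ulmA* is transcribed.
So UlmA is produced and active.
With repressor JovK bound, *bexT* is not transcribed.
So BexT is not produced.
Norleucine is absent, so CilC is active.
Fuculose is absent, so KepN is inactive.
With repressor CilC bound, *morD* is not transcribed.
→ *morD* is OFF in B.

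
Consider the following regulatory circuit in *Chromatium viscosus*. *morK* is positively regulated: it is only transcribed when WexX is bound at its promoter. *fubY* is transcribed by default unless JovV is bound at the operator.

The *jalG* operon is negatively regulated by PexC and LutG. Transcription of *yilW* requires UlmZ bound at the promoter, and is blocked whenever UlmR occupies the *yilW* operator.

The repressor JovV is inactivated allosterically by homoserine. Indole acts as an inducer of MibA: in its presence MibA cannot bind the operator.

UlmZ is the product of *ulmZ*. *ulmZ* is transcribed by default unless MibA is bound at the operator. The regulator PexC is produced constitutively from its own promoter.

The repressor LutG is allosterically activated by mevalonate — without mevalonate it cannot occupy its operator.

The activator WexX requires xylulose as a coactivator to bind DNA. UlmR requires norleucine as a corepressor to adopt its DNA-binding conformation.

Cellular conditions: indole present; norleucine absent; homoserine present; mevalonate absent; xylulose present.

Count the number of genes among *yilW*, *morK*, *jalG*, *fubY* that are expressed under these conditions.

3

Norleucine is absent, so UlmR is inactive.
Indole is present, so MibA is inactive.
With no repressor bound, *ulmZ* is transcribed.
So UlmZ is produced and active.
No repressor is bound and UlmZ is active, so *yilW* is transcribed.
→ *yilW* is ON.
Xylulose is present, so WexX is active.
No repressor is bound and WexX is active, so *morK* is transcribed.
→ *morK* is ON.
PexC is produced constitutively and is active.
Mevalonate is absent, so LutG is inactive.
With repressor PexC bound, *jalG* is not transcribed.
→ *jalG* is OFF.
Homoserine is present, so JovV is inactive.
With no repressor bound, *fubY* is transcribed.
→ *fubY* is ON.
3 of the 4 genes are transcribed.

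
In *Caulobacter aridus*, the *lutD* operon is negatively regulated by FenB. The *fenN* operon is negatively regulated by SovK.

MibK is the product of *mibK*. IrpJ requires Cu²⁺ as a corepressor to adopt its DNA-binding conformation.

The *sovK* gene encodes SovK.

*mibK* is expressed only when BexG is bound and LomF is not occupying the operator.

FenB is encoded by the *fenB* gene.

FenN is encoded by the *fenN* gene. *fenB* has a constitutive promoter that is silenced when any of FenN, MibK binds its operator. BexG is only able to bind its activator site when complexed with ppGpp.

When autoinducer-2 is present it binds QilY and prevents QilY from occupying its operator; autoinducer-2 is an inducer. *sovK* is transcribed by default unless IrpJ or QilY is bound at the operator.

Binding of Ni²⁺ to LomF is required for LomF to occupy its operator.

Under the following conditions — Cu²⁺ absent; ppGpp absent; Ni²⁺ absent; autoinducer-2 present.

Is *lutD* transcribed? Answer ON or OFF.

OFF

Cu²⁺ is absent, so IrpJ is inactive.
Autoinducer-2 is present, so QilY is inactive.
With no repressor bound, *sovK* is transcribed.
So SovK is produced and active.
With repressor SovK bound, *fenN* is not transcribed.
So FenN is not produced.
Ni²⁺ is absent, so LomF is inactive.
ppGpp is absent, so BexG is inactive.
Required activator BexG is absent, so *mibK* is not transcribed.
So MibK is not produced.
With no repressor bound, *fenB* is transcribed.
So FenB is produced and active.
With repressor FenB bound, *lutD* is not transcribed.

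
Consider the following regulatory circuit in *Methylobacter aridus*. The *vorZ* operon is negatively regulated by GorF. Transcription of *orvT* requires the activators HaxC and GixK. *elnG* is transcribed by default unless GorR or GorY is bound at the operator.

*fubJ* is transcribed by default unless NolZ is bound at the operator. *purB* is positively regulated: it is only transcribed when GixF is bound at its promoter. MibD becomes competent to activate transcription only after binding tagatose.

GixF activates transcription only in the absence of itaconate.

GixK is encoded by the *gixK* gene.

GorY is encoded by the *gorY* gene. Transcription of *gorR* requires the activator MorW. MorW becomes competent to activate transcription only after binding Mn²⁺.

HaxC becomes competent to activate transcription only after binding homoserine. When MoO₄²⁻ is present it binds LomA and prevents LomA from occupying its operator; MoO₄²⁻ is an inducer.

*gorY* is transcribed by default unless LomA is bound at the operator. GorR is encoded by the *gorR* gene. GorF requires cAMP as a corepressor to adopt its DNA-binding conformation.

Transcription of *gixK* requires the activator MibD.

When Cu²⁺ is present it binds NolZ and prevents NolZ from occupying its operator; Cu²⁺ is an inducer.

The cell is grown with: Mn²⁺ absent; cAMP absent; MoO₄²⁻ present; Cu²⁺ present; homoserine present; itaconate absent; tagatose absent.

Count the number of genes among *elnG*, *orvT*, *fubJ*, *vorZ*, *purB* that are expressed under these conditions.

3

Mn²⁺ is absent, so MorW is inactive.
Required activator MorW is absent, so *gorR* is not transcribed.
So GorR is not produced.
MoO₄²⁻ is present, so LomA is inactive.
With no repressor bound, *gorY* is transcribed.
So GorY is produced and active.
With repressor GorY bound, *elnG* is not transcribed.
→ *elnG* is OFF.
Homoserine is present, so HaxC is active.
Tagatose is absent, so MibD is inactive.
Required activator MibD is absent, so *gixK* is not transcribed.
So GixK is not produced.
Required activator GixK is absent, so *orvT* is not transcribed.
→ *orvT* is OFF.
Cu²⁺ is present, so NolZ is inactive.
With no repressor bound, *fubJ* is transcribed.
→ *fubJ* is ON.
cAMP is absent, so GorF is inactive.
With no repressor bound, *vorZ* is transcribed.
→ *vorZ* is ON.
Itaconate is absent, so GixF is active.
No repressor is bound and GixF is active, so *purB* is transcribed.
→ *purB* is ON.
3 of the 5 genes are transcribed.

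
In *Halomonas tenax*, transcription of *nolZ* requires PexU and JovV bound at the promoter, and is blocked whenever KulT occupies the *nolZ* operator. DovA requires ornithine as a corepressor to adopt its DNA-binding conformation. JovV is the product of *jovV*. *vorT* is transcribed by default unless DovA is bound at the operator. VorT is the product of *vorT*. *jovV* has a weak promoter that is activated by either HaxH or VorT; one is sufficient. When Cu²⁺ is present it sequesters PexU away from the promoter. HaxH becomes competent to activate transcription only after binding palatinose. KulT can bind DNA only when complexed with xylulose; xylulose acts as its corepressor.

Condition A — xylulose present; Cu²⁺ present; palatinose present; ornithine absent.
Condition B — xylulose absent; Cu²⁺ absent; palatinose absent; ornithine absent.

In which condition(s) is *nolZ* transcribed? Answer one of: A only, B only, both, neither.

B only

Condition A:
Xylulose is present, so KulT is active.
Cu²⁺ is present, so PexU is inactive.
Palatinose is present, so HaxH is active.
Ornithine is absent, so DovA is inactive.
With no repressor bound, *vorT* is transcribed.
So VorT is produced and active.
Activator HaxH is present, so *jovV* is transcribed.
So JovV is produced and active.
With repressor KulT bound, *nolZ* is not transcribed.
→ *nolZ* is OFF in A.
Condition B:
Xylulose is absent, so KulT is inactive.
Cu²⁺ is absent, so PexU is active.
Palatinose is absent, so HaxH is inactive.
Ornithine is absent, so DovA is inactive.
With no repressor bound, *vorT* is transcribed.
So VorT is produced and active.
Activator VorT is present, so *jovV* is transcribed.
So JovV is produced and active.
No repressor is bound and PexU and JovV are active, so *nolZ* is transcribed.
→ *nolZ* is ON in B.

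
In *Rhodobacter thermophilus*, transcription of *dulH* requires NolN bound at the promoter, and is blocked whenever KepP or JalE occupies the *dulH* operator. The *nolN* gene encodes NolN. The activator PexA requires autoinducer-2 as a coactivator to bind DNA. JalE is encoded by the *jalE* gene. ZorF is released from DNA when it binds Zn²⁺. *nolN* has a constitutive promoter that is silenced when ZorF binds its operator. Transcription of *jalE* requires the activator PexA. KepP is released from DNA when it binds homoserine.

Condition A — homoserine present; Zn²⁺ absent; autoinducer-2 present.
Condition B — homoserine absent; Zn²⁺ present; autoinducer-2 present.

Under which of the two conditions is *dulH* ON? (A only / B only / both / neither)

Condition A:
Homoserine is present, so KepP is inactive.
Zn²⁺ is absent, so ZorF is active.
With repressor ZorF bound, *nolN* is not transcribed.
So NolN is not produced.
Autoinducer-2 is present, so PexA is active.
No repressor is bound and PexA is active, so *jalE* is transcribed.
So JalE is produced and active.
With repressor JalE bound, *dulH* is not transcribed.
→ *dulH* is OFF in A.
Condition B:
Homoserine is absent, so KepP is active.
Zn²⁺ is present, so ZorF is inactive.
With no repressor bound, *nolN* is transcribed.
So NolN is produced and active.
Autoinducer-2 is present, so PexA is active.
No repressor is bound and PexA is active, so *jalE* is transcribed.
So JalE is produced and active.
With repressor KepP bound, *dulH* is not transcribed.
→ *dulH* is OFF in B.

neither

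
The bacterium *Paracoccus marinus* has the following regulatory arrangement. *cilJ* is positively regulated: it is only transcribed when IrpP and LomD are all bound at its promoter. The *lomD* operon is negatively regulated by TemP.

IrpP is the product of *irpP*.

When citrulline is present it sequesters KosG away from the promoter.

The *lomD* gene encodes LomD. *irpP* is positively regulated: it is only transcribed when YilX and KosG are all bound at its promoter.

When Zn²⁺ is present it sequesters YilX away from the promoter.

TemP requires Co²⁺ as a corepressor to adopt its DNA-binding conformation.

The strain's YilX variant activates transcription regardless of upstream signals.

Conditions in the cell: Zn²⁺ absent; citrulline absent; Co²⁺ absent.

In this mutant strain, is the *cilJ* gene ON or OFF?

YilX is constitutively active in this strain.
Citrulline is absent, so KosG is active.
No repressor is bound and YilX and KosG are active, so *irpP* is transcribed.
So IrpP is produced and active.
Co²⁺ is absent, so TemP is inactive.
With no repressor bound, *lomD* is transcribed.
So LomD is produced and active.
No repressor is bound and IrpP and LomD are active, so *cilJ* is transcribed.

ON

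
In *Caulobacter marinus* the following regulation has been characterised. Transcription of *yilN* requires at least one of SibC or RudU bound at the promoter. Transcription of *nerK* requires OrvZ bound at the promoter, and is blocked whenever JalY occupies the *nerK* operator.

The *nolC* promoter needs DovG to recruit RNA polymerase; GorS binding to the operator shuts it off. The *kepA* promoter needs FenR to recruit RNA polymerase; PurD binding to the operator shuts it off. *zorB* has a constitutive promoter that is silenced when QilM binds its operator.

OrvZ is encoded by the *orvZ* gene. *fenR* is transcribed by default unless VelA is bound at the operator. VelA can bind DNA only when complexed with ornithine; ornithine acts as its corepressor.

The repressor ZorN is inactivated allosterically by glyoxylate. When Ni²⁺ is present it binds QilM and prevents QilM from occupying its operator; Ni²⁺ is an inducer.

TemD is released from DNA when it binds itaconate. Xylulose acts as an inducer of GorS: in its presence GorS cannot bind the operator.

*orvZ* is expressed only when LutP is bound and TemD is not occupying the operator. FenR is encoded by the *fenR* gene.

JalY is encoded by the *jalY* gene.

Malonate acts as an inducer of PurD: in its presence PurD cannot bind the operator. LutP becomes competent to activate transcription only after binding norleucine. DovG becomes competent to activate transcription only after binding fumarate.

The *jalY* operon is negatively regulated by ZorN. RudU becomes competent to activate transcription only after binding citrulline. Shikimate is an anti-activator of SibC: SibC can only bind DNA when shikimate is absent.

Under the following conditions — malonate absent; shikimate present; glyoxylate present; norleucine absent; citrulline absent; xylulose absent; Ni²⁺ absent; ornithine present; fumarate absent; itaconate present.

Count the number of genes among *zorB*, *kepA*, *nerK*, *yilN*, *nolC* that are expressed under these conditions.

0

Ni²⁺ is absent, so QilM is active.
With repressor QilM bound, *zorB* is not transcribed.
→ *zorB* is OFF.
Ornithine is present, so VelA is active.
With repressor VelA bound, *fenR* is not transcribed.
So FenR is not produced.
Malonate is absent, so PurD is active.
With repressor PurD bound, *kepA* is not transcribed.
→ *kepA* is OFF.
Glyoxylate is present, so ZorN is inactive.
With no repressor bound, *jalY* is transcribed.
So JalY is produced and active.
Itaconate is present, so TemD is inactive.
Norleucine is absent, so LutP is inactive.
Required activator LutP is absent, so *orvZ* is not transcribed.
So OrvZ is not produced.
With repressor JalY bound, *nerK* is not transcribed.
→ *nerK* is OFF.
Shikimate is present, so SibC is inactive.
Citrulline is absent, so RudU is inactive.
No activator is available at the *yilN* promoter, so *yilN* is not transcribed.
→ *yilN* is OFF.
Fumarate is absent, so DovG is inactive.
Xylulose is absent, so GorS is active.
With repressor GorS bound, *nolC* is not transcribed.
→ *nolC* is OFF.
0 of the 5 genes are transcribed.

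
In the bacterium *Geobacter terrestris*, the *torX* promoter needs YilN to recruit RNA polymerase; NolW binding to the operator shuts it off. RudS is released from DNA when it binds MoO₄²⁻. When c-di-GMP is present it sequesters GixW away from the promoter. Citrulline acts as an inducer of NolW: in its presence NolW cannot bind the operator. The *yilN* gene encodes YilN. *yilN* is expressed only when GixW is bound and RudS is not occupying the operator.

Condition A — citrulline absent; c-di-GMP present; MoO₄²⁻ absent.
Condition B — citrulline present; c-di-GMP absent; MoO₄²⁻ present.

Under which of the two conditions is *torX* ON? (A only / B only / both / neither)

Condition A:
Citrulline is absent, so NolW is active.
c-di-GMP is present, so GixW is inactive.
MoO₄²⁻ is absent, so RudS is active.
With repressor RudS bound, *yilN* is not transcribed.
So YilN is not produced.
With repressor NolW bound, *torX* is not transcribed.
→ *torX* is OFF in A.
Condition B:
Citrulline is present, so NolW is inactive.
c-di-GMP is absent, so GixW is active.
MoO₄²⁻ is present, so RudS is inactive.
No repressor is bound and GixW is active, so *yilN* is transcribed.
So YilN is produced and active.
No repressor is bound and YilN is active, so *torX* is transcribed.
→ *torX* is ON in B.

B only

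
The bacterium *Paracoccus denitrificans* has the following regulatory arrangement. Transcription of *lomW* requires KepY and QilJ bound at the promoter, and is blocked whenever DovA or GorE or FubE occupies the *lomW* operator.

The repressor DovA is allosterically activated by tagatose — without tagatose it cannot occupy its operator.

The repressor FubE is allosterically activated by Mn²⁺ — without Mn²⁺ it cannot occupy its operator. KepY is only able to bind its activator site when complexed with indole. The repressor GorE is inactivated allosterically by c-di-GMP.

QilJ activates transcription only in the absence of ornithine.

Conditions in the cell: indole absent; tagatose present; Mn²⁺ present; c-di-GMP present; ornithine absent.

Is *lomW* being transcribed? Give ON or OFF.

OFF

Indole is absent, so KepY is inactive.
Tagatose is present, so DovA is active.
c-di-GMP is present, so GorE is inactive.
Mn²⁺ is present, so FubE is active.
Ornithine is absent, so QilJ is active.
With repressor DovA bound, *lomW* is not transcribed.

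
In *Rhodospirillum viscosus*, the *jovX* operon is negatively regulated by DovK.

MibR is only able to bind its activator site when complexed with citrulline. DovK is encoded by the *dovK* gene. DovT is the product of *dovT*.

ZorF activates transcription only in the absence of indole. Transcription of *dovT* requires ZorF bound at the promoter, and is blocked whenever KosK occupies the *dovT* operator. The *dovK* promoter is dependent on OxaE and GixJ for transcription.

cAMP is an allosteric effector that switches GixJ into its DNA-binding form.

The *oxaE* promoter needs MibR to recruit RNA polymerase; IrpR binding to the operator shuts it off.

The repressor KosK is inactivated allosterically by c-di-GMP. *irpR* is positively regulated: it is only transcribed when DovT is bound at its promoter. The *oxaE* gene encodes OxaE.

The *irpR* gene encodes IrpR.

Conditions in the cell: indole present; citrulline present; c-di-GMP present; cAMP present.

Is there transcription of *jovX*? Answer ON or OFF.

c-di-GMP is present, so KosK is inactive.
Indole is present, so ZorF is inactive.
Required activator ZorF is absent, so *dovT* is not transcribed.
So DovT is not produced.
Required activator DovT is absent, so *irpR* is not transcribed.
So IrpR is not produced.
Citrulline is present, so MibR is active.
No repressor is bound and MibR is active, so *oxaE* is transcribed.
So OxaE is produced and active.
cAMP is present, so GixJ is active.
No repressor is bound and OxaE and GixJ are active, so *dovK* is transcribed.
So DovK is produced and active.
With repressor DovK bound, *jovX* is not transcribed.

OFF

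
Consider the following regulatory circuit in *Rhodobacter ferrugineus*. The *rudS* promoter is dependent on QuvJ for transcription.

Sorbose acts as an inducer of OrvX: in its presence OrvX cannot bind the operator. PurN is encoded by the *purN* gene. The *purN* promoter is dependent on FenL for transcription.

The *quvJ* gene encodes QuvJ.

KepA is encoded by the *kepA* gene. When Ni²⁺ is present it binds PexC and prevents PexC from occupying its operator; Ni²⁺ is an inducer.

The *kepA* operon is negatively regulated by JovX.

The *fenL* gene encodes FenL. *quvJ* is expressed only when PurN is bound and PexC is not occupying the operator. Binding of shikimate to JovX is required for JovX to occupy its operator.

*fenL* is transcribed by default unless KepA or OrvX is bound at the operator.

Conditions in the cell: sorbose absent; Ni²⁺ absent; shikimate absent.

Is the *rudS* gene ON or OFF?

OFF

Shikimate is absent, so JovX is inactive.
With no repressor bound, *kepA* is transcribed.
So KepA is produced and active.
Sorbose is absent, so OrvX is active.
With repressor KepA bound, *fenL* is not transcribed.
So FenL is not produced.
Required activator FenL is absent, so *purN* is not transcribed.
So PurN is not produced.
Ni²⁺ is absent, so PexC is active.
With repressor PexC bound, *quvJ* is not transcribed.
So QuvJ is not produced.
Required activator QuvJ is absent, so *rudS* is not transcribed.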